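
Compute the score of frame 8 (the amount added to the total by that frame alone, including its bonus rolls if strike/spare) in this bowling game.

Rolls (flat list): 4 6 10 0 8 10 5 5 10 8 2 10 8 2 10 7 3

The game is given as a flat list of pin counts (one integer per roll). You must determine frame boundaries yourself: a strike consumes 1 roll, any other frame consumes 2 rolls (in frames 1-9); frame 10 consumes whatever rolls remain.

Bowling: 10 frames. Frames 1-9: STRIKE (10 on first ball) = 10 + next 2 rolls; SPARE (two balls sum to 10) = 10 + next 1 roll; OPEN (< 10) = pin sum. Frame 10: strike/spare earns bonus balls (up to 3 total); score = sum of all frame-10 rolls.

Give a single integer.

Answer: 20

Derivation:
Frame 1: SPARE (4+6=10). 10 + next roll (10) = 20. Cumulative: 20
Frame 2: STRIKE. 10 + next two rolls (0+8) = 18. Cumulative: 38
Frame 3: OPEN (0+8=8). Cumulative: 46
Frame 4: STRIKE. 10 + next two rolls (5+5) = 20. Cumulative: 66
Frame 5: SPARE (5+5=10). 10 + next roll (10) = 20. Cumulative: 86
Frame 6: STRIKE. 10 + next two rolls (8+2) = 20. Cumulative: 106
Frame 7: SPARE (8+2=10). 10 + next roll (10) = 20. Cumulative: 126
Frame 8: STRIKE. 10 + next two rolls (8+2) = 20. Cumulative: 146
Frame 9: SPARE (8+2=10). 10 + next roll (10) = 20. Cumulative: 166
Frame 10: STRIKE. Sum of all frame-10 rolls (10+7+3) = 20. Cumulative: 186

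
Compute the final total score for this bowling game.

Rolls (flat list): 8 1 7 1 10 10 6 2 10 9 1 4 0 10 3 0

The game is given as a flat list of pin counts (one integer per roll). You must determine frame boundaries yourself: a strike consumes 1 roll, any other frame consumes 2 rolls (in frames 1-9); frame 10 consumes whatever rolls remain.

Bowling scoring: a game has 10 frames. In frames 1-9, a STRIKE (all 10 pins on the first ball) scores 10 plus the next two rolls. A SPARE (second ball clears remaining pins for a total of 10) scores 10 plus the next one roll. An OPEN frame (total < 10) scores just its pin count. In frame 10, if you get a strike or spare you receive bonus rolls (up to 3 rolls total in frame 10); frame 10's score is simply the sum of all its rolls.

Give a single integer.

Frame 1: OPEN (8+1=9). Cumulative: 9
Frame 2: OPEN (7+1=8). Cumulative: 17
Frame 3: STRIKE. 10 + next two rolls (10+6) = 26. Cumulative: 43
Frame 4: STRIKE. 10 + next two rolls (6+2) = 18. Cumulative: 61
Frame 5: OPEN (6+2=8). Cumulative: 69
Frame 6: STRIKE. 10 + next two rolls (9+1) = 20. Cumulative: 89
Frame 7: SPARE (9+1=10). 10 + next roll (4) = 14. Cumulative: 103
Frame 8: OPEN (4+0=4). Cumulative: 107
Frame 9: STRIKE. 10 + next two rolls (3+0) = 13. Cumulative: 120
Frame 10: OPEN. Sum of all frame-10 rolls (3+0) = 3. Cumulative: 123

Answer: 123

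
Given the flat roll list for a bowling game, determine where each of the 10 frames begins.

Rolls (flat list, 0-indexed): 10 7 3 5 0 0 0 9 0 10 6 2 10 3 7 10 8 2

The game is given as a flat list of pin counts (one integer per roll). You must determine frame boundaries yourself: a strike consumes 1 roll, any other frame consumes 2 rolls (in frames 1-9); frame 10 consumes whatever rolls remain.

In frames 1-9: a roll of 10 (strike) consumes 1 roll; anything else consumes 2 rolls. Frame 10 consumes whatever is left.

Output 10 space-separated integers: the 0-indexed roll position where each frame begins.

Answer: 0 1 3 5 7 9 10 12 13 15

Derivation:
Frame 1 starts at roll index 0: roll=10 (strike), consumes 1 roll
Frame 2 starts at roll index 1: rolls=7,3 (sum=10), consumes 2 rolls
Frame 3 starts at roll index 3: rolls=5,0 (sum=5), consumes 2 rolls
Frame 4 starts at roll index 5: rolls=0,0 (sum=0), consumes 2 rolls
Frame 5 starts at roll index 7: rolls=9,0 (sum=9), consumes 2 rolls
Frame 6 starts at roll index 9: roll=10 (strike), consumes 1 roll
Frame 7 starts at roll index 10: rolls=6,2 (sum=8), consumes 2 rolls
Frame 8 starts at roll index 12: roll=10 (strike), consumes 1 roll
Frame 9 starts at roll index 13: rolls=3,7 (sum=10), consumes 2 rolls
Frame 10 starts at roll index 15: 3 remaining rolls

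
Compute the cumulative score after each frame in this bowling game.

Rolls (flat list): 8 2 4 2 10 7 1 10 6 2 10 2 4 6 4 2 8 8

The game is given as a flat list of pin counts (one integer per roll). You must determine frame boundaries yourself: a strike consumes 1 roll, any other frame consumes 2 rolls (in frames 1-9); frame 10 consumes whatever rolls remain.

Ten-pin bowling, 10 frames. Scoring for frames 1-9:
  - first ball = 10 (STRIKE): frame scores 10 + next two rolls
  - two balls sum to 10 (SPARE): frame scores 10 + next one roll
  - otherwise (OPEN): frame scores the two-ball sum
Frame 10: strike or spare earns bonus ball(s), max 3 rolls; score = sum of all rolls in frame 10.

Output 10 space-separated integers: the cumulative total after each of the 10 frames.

Frame 1: SPARE (8+2=10). 10 + next roll (4) = 14. Cumulative: 14
Frame 2: OPEN (4+2=6). Cumulative: 20
Frame 3: STRIKE. 10 + next two rolls (7+1) = 18. Cumulative: 38
Frame 4: OPEN (7+1=8). Cumulative: 46
Frame 5: STRIKE. 10 + next two rolls (6+2) = 18. Cumulative: 64
Frame 6: OPEN (6+2=8). Cumulative: 72
Frame 7: STRIKE. 10 + next two rolls (2+4) = 16. Cumulative: 88
Frame 8: OPEN (2+4=6). Cumulative: 94
Frame 9: SPARE (6+4=10). 10 + next roll (2) = 12. Cumulative: 106
Frame 10: SPARE. Sum of all frame-10 rolls (2+8+8) = 18. Cumulative: 124

Answer: 14 20 38 46 64 72 88 94 106 124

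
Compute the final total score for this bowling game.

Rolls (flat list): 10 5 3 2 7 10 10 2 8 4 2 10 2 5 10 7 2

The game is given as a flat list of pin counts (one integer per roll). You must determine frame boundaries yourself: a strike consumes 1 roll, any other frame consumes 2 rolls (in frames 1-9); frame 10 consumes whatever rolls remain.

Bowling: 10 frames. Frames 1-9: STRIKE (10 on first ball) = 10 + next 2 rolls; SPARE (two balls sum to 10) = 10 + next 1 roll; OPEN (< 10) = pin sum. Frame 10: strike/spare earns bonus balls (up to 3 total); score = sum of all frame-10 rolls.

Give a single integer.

Answer: 140

Derivation:
Frame 1: STRIKE. 10 + next two rolls (5+3) = 18. Cumulative: 18
Frame 2: OPEN (5+3=8). Cumulative: 26
Frame 3: OPEN (2+7=9). Cumulative: 35
Frame 4: STRIKE. 10 + next two rolls (10+2) = 22. Cumulative: 57
Frame 5: STRIKE. 10 + next two rolls (2+8) = 20. Cumulative: 77
Frame 6: SPARE (2+8=10). 10 + next roll (4) = 14. Cumulative: 91
Frame 7: OPEN (4+2=6). Cumulative: 97
Frame 8: STRIKE. 10 + next two rolls (2+5) = 17. Cumulative: 114
Frame 9: OPEN (2+5=7). Cumulative: 121
Frame 10: STRIKE. Sum of all frame-10 rolls (10+7+2) = 19. Cumulative: 140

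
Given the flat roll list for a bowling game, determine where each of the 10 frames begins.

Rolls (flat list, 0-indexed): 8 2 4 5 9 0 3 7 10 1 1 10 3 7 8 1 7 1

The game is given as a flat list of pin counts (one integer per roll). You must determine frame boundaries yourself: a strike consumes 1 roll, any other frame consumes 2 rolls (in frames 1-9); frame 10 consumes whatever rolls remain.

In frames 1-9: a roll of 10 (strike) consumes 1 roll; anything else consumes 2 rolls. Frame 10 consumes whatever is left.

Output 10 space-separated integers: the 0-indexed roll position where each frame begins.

Frame 1 starts at roll index 0: rolls=8,2 (sum=10), consumes 2 rolls
Frame 2 starts at roll index 2: rolls=4,5 (sum=9), consumes 2 rolls
Frame 3 starts at roll index 4: rolls=9,0 (sum=9), consumes 2 rolls
Frame 4 starts at roll index 6: rolls=3,7 (sum=10), consumes 2 rolls
Frame 5 starts at roll index 8: roll=10 (strike), consumes 1 roll
Frame 6 starts at roll index 9: rolls=1,1 (sum=2), consumes 2 rolls
Frame 7 starts at roll index 11: roll=10 (strike), consumes 1 roll
Frame 8 starts at roll index 12: rolls=3,7 (sum=10), consumes 2 rolls
Frame 9 starts at roll index 14: rolls=8,1 (sum=9), consumes 2 rolls
Frame 10 starts at roll index 16: 2 remaining rolls

Answer: 0 2 4 6 8 9 11 12 14 16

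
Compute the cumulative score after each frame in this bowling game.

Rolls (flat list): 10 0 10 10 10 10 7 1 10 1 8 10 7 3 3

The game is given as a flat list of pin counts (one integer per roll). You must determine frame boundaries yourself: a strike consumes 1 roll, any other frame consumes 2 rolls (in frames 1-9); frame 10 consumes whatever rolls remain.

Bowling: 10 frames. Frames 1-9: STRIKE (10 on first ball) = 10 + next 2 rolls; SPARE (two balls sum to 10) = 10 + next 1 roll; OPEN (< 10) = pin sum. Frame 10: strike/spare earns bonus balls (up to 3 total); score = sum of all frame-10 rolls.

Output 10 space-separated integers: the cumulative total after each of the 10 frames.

Answer: 20 40 70 97 115 123 142 151 171 184

Derivation:
Frame 1: STRIKE. 10 + next two rolls (0+10) = 20. Cumulative: 20
Frame 2: SPARE (0+10=10). 10 + next roll (10) = 20. Cumulative: 40
Frame 3: STRIKE. 10 + next two rolls (10+10) = 30. Cumulative: 70
Frame 4: STRIKE. 10 + next two rolls (10+7) = 27. Cumulative: 97
Frame 5: STRIKE. 10 + next two rolls (7+1) = 18. Cumulative: 115
Frame 6: OPEN (7+1=8). Cumulative: 123
Frame 7: STRIKE. 10 + next two rolls (1+8) = 19. Cumulative: 142
Frame 8: OPEN (1+8=9). Cumulative: 151
Frame 9: STRIKE. 10 + next two rolls (7+3) = 20. Cumulative: 171
Frame 10: SPARE. Sum of all frame-10 rolls (7+3+3) = 13. Cumulative: 184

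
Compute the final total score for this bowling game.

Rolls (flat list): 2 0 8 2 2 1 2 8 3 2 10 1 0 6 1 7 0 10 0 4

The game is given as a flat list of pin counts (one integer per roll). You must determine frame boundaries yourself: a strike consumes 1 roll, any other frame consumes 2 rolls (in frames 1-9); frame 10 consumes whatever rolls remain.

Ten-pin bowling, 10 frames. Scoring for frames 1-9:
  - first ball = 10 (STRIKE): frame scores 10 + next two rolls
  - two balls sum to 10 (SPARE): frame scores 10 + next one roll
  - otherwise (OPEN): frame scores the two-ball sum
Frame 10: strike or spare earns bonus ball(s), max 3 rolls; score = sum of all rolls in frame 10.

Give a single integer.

Frame 1: OPEN (2+0=2). Cumulative: 2
Frame 2: SPARE (8+2=10). 10 + next roll (2) = 12. Cumulative: 14
Frame 3: OPEN (2+1=3). Cumulative: 17
Frame 4: SPARE (2+8=10). 10 + next roll (3) = 13. Cumulative: 30
Frame 5: OPEN (3+2=5). Cumulative: 35
Frame 6: STRIKE. 10 + next two rolls (1+0) = 11. Cumulative: 46
Frame 7: OPEN (1+0=1). Cumulative: 47
Frame 8: OPEN (6+1=7). Cumulative: 54
Frame 9: OPEN (7+0=7). Cumulative: 61
Frame 10: STRIKE. Sum of all frame-10 rolls (10+0+4) = 14. Cumulative: 75

Answer: 75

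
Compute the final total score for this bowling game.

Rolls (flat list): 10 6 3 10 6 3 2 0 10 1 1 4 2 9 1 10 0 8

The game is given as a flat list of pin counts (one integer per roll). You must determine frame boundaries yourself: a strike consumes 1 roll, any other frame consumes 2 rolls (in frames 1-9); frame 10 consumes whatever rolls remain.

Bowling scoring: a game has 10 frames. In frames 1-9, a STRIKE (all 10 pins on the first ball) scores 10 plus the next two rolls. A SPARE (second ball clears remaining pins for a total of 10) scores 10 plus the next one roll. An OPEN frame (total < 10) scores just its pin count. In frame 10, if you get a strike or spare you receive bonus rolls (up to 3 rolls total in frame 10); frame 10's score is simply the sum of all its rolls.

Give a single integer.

Answer: 116

Derivation:
Frame 1: STRIKE. 10 + next two rolls (6+3) = 19. Cumulative: 19
Frame 2: OPEN (6+3=9). Cumulative: 28
Frame 3: STRIKE. 10 + next two rolls (6+3) = 19. Cumulative: 47
Frame 4: OPEN (6+3=9). Cumulative: 56
Frame 5: OPEN (2+0=2). Cumulative: 58
Frame 6: STRIKE. 10 + next two rolls (1+1) = 12. Cumulative: 70
Frame 7: OPEN (1+1=2). Cumulative: 72
Frame 8: OPEN (4+2=6). Cumulative: 78
Frame 9: SPARE (9+1=10). 10 + next roll (10) = 20. Cumulative: 98
Frame 10: STRIKE. Sum of all frame-10 rolls (10+0+8) = 18. Cumulative: 116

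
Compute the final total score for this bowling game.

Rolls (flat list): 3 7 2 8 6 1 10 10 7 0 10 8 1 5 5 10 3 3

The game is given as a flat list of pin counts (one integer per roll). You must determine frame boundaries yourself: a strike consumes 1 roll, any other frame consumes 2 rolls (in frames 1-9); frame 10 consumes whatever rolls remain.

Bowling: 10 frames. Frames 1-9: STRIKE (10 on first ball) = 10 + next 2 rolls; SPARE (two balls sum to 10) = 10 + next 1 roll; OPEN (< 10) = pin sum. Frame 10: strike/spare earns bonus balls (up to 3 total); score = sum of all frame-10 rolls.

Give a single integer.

Frame 1: SPARE (3+7=10). 10 + next roll (2) = 12. Cumulative: 12
Frame 2: SPARE (2+8=10). 10 + next roll (6) = 16. Cumulative: 28
Frame 3: OPEN (6+1=7). Cumulative: 35
Frame 4: STRIKE. 10 + next two rolls (10+7) = 27. Cumulative: 62
Frame 5: STRIKE. 10 + next two rolls (7+0) = 17. Cumulative: 79
Frame 6: OPEN (7+0=7). Cumulative: 86
Frame 7: STRIKE. 10 + next two rolls (8+1) = 19. Cumulative: 105
Frame 8: OPEN (8+1=9). Cumulative: 114
Frame 9: SPARE (5+5=10). 10 + next roll (10) = 20. Cumulative: 134
Frame 10: STRIKE. Sum of all frame-10 rolls (10+3+3) = 16. Cumulative: 150

Answer: 150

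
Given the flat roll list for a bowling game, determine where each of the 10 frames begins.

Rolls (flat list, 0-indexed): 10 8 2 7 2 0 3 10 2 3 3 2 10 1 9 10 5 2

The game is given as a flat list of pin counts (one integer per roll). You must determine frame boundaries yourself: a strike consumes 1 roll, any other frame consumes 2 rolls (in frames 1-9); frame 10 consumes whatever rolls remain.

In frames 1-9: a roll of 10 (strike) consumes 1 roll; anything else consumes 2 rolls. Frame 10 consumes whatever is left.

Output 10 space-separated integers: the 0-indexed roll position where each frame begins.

Frame 1 starts at roll index 0: roll=10 (strike), consumes 1 roll
Frame 2 starts at roll index 1: rolls=8,2 (sum=10), consumes 2 rolls
Frame 3 starts at roll index 3: rolls=7,2 (sum=9), consumes 2 rolls
Frame 4 starts at roll index 5: rolls=0,3 (sum=3), consumes 2 rolls
Frame 5 starts at roll index 7: roll=10 (strike), consumes 1 roll
Frame 6 starts at roll index 8: rolls=2,3 (sum=5), consumes 2 rolls
Frame 7 starts at roll index 10: rolls=3,2 (sum=5), consumes 2 rolls
Frame 8 starts at roll index 12: roll=10 (strike), consumes 1 roll
Frame 9 starts at roll index 13: rolls=1,9 (sum=10), consumes 2 rolls
Frame 10 starts at roll index 15: 3 remaining rolls

Answer: 0 1 3 5 7 8 10 12 13 15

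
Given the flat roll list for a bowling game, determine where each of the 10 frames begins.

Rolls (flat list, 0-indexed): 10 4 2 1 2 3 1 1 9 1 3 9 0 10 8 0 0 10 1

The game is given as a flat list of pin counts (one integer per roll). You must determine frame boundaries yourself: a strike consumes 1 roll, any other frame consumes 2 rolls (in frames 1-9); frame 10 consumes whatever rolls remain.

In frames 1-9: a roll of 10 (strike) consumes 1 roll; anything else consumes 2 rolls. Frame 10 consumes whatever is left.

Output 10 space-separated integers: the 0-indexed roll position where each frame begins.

Frame 1 starts at roll index 0: roll=10 (strike), consumes 1 roll
Frame 2 starts at roll index 1: rolls=4,2 (sum=6), consumes 2 rolls
Frame 3 starts at roll index 3: rolls=1,2 (sum=3), consumes 2 rolls
Frame 4 starts at roll index 5: rolls=3,1 (sum=4), consumes 2 rolls
Frame 5 starts at roll index 7: rolls=1,9 (sum=10), consumes 2 rolls
Frame 6 starts at roll index 9: rolls=1,3 (sum=4), consumes 2 rolls
Frame 7 starts at roll index 11: rolls=9,0 (sum=9), consumes 2 rolls
Frame 8 starts at roll index 13: roll=10 (strike), consumes 1 roll
Frame 9 starts at roll index 14: rolls=8,0 (sum=8), consumes 2 rolls
Frame 10 starts at roll index 16: 3 remaining rolls

Answer: 0 1 3 5 7 9 11 13 14 16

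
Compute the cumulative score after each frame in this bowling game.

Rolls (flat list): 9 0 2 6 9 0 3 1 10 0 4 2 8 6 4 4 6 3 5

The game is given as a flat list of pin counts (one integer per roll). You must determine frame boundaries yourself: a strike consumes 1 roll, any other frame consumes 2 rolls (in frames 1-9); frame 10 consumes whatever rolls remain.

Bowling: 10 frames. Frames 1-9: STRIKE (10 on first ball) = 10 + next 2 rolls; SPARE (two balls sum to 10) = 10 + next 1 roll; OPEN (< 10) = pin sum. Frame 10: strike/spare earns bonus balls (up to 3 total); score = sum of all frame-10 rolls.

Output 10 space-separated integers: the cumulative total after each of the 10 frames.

Answer: 9 17 26 30 44 48 64 78 91 99

Derivation:
Frame 1: OPEN (9+0=9). Cumulative: 9
Frame 2: OPEN (2+6=8). Cumulative: 17
Frame 3: OPEN (9+0=9). Cumulative: 26
Frame 4: OPEN (3+1=4). Cumulative: 30
Frame 5: STRIKE. 10 + next two rolls (0+4) = 14. Cumulative: 44
Frame 6: OPEN (0+4=4). Cumulative: 48
Frame 7: SPARE (2+8=10). 10 + next roll (6) = 16. Cumulative: 64
Frame 8: SPARE (6+4=10). 10 + next roll (4) = 14. Cumulative: 78
Frame 9: SPARE (4+6=10). 10 + next roll (3) = 13. Cumulative: 91
Frame 10: OPEN. Sum of all frame-10 rolls (3+5) = 8. Cumulative: 99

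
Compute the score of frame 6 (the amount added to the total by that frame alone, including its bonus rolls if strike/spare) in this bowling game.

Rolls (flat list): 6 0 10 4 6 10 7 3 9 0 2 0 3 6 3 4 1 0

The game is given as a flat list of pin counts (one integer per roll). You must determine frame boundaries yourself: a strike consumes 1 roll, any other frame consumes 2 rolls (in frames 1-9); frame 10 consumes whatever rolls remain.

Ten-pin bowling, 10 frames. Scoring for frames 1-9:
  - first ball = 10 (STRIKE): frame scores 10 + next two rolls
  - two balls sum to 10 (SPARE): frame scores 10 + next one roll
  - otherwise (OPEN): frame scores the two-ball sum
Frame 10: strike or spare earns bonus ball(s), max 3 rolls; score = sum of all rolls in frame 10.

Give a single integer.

Frame 1: OPEN (6+0=6). Cumulative: 6
Frame 2: STRIKE. 10 + next two rolls (4+6) = 20. Cumulative: 26
Frame 3: SPARE (4+6=10). 10 + next roll (10) = 20. Cumulative: 46
Frame 4: STRIKE. 10 + next two rolls (7+3) = 20. Cumulative: 66
Frame 5: SPARE (7+3=10). 10 + next roll (9) = 19. Cumulative: 85
Frame 6: OPEN (9+0=9). Cumulative: 94
Frame 7: OPEN (2+0=2). Cumulative: 96
Frame 8: OPEN (3+6=9). Cumulative: 105

Answer: 9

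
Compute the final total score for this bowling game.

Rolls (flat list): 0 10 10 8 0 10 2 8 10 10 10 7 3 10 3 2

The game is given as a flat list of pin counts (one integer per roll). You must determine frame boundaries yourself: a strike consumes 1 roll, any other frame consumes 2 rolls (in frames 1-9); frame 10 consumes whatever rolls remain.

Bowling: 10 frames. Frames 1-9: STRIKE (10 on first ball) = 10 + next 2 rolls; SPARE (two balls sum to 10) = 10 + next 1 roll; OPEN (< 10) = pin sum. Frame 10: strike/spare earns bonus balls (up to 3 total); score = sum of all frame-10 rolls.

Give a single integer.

Frame 1: SPARE (0+10=10). 10 + next roll (10) = 20. Cumulative: 20
Frame 2: STRIKE. 10 + next two rolls (8+0) = 18. Cumulative: 38
Frame 3: OPEN (8+0=8). Cumulative: 46
Frame 4: STRIKE. 10 + next two rolls (2+8) = 20. Cumulative: 66
Frame 5: SPARE (2+8=10). 10 + next roll (10) = 20. Cumulative: 86
Frame 6: STRIKE. 10 + next two rolls (10+10) = 30. Cumulative: 116
Frame 7: STRIKE. 10 + next two rolls (10+7) = 27. Cumulative: 143
Frame 8: STRIKE. 10 + next two rolls (7+3) = 20. Cumulative: 163
Frame 9: SPARE (7+3=10). 10 + next roll (10) = 20. Cumulative: 183
Frame 10: STRIKE. Sum of all frame-10 rolls (10+3+2) = 15. Cumulative: 198

Answer: 198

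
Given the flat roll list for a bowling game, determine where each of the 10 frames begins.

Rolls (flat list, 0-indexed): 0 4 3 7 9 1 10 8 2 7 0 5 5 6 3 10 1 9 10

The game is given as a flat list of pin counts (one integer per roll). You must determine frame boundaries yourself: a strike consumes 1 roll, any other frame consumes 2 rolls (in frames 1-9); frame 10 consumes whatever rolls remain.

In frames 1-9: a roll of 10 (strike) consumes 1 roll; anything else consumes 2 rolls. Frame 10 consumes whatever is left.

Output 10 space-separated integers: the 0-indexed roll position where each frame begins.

Answer: 0 2 4 6 7 9 11 13 15 16

Derivation:
Frame 1 starts at roll index 0: rolls=0,4 (sum=4), consumes 2 rolls
Frame 2 starts at roll index 2: rolls=3,7 (sum=10), consumes 2 rolls
Frame 3 starts at roll index 4: rolls=9,1 (sum=10), consumes 2 rolls
Frame 4 starts at roll index 6: roll=10 (strike), consumes 1 roll
Frame 5 starts at roll index 7: rolls=8,2 (sum=10), consumes 2 rolls
Frame 6 starts at roll index 9: rolls=7,0 (sum=7), consumes 2 rolls
Frame 7 starts at roll index 11: rolls=5,5 (sum=10), consumes 2 rolls
Frame 8 starts at roll index 13: rolls=6,3 (sum=9), consumes 2 rolls
Frame 9 starts at roll index 15: roll=10 (strike), consumes 1 roll
Frame 10 starts at roll index 16: 3 remaining rolls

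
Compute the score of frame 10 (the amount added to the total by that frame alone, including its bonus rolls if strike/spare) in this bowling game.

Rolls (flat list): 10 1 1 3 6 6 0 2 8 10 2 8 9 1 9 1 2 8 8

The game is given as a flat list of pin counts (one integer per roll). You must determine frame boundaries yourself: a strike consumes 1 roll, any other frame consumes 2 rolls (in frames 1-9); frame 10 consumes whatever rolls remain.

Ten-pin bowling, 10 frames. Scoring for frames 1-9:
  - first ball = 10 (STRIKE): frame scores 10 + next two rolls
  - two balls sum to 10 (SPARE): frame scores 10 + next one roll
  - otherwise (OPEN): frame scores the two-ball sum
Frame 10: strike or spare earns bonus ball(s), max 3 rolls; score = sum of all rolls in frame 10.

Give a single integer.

Frame 1: STRIKE. 10 + next two rolls (1+1) = 12. Cumulative: 12
Frame 2: OPEN (1+1=2). Cumulative: 14
Frame 3: OPEN (3+6=9). Cumulative: 23
Frame 4: OPEN (6+0=6). Cumulative: 29
Frame 5: SPARE (2+8=10). 10 + next roll (10) = 20. Cumulative: 49
Frame 6: STRIKE. 10 + next two rolls (2+8) = 20. Cumulative: 69
Frame 7: SPARE (2+8=10). 10 + next roll (9) = 19. Cumulative: 88
Frame 8: SPARE (9+1=10). 10 + next roll (9) = 19. Cumulative: 107
Frame 9: SPARE (9+1=10). 10 + next roll (2) = 12. Cumulative: 119
Frame 10: SPARE. Sum of all frame-10 rolls (2+8+8) = 18. Cumulative: 137

Answer: 18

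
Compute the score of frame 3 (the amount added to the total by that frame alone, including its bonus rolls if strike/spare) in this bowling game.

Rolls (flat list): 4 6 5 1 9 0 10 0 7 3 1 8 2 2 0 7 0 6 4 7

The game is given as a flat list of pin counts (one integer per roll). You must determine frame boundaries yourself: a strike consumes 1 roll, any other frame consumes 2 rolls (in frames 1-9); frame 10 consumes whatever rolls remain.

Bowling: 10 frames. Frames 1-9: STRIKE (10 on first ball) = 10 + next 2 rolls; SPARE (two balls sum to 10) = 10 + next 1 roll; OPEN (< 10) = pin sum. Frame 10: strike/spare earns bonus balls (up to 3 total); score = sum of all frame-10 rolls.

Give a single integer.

Answer: 9

Derivation:
Frame 1: SPARE (4+6=10). 10 + next roll (5) = 15. Cumulative: 15
Frame 2: OPEN (5+1=6). Cumulative: 21
Frame 3: OPEN (9+0=9). Cumulative: 30
Frame 4: STRIKE. 10 + next two rolls (0+7) = 17. Cumulative: 47
Frame 5: OPEN (0+7=7). Cumulative: 54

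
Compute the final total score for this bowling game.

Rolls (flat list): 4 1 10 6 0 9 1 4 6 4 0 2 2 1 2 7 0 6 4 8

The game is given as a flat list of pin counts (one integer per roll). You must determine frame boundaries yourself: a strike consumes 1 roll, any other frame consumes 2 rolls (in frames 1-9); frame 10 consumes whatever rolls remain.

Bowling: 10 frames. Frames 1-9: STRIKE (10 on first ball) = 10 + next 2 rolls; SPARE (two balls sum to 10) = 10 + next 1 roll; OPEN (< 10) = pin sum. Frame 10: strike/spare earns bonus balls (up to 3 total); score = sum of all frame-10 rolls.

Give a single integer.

Answer: 91

Derivation:
Frame 1: OPEN (4+1=5). Cumulative: 5
Frame 2: STRIKE. 10 + next two rolls (6+0) = 16. Cumulative: 21
Frame 3: OPEN (6+0=6). Cumulative: 27
Frame 4: SPARE (9+1=10). 10 + next roll (4) = 14. Cumulative: 41
Frame 5: SPARE (4+6=10). 10 + next roll (4) = 14. Cumulative: 55
Frame 6: OPEN (4+0=4). Cumulative: 59
Frame 7: OPEN (2+2=4). Cumulative: 63
Frame 8: OPEN (1+2=3). Cumulative: 66
Frame 9: OPEN (7+0=7). Cumulative: 73
Frame 10: SPARE. Sum of all frame-10 rolls (6+4+8) = 18. Cumulative: 91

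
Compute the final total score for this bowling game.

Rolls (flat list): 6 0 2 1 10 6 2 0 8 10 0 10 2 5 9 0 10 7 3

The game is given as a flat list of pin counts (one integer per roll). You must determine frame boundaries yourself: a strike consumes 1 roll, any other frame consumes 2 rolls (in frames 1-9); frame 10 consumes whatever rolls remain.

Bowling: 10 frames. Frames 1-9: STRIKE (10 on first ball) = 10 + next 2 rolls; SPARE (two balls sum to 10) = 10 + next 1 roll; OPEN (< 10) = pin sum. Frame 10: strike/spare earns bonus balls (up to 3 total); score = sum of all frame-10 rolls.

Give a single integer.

Answer: 111

Derivation:
Frame 1: OPEN (6+0=6). Cumulative: 6
Frame 2: OPEN (2+1=3). Cumulative: 9
Frame 3: STRIKE. 10 + next two rolls (6+2) = 18. Cumulative: 27
Frame 4: OPEN (6+2=8). Cumulative: 35
Frame 5: OPEN (0+8=8). Cumulative: 43
Frame 6: STRIKE. 10 + next two rolls (0+10) = 20. Cumulative: 63
Frame 7: SPARE (0+10=10). 10 + next roll (2) = 12. Cumulative: 75
Frame 8: OPEN (2+5=7). Cumulative: 82
Frame 9: OPEN (9+0=9). Cumulative: 91
Frame 10: STRIKE. Sum of all frame-10 rolls (10+7+3) = 20. Cumulative: 111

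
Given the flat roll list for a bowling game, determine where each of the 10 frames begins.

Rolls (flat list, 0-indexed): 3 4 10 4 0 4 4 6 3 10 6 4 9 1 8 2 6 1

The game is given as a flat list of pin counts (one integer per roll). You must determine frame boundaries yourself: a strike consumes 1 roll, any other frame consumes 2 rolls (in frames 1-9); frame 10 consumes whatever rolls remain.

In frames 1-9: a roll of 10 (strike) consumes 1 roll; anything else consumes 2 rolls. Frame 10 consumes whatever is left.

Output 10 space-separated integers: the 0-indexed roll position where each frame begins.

Answer: 0 2 3 5 7 9 10 12 14 16

Derivation:
Frame 1 starts at roll index 0: rolls=3,4 (sum=7), consumes 2 rolls
Frame 2 starts at roll index 2: roll=10 (strike), consumes 1 roll
Frame 3 starts at roll index 3: rolls=4,0 (sum=4), consumes 2 rolls
Frame 4 starts at roll index 5: rolls=4,4 (sum=8), consumes 2 rolls
Frame 5 starts at roll index 7: rolls=6,3 (sum=9), consumes 2 rolls
Frame 6 starts at roll index 9: roll=10 (strike), consumes 1 roll
Frame 7 starts at roll index 10: rolls=6,4 (sum=10), consumes 2 rolls
Frame 8 starts at roll index 12: rolls=9,1 (sum=10), consumes 2 rolls
Frame 9 starts at roll index 14: rolls=8,2 (sum=10), consumes 2 rolls
Frame 10 starts at roll index 16: 2 remaining rolls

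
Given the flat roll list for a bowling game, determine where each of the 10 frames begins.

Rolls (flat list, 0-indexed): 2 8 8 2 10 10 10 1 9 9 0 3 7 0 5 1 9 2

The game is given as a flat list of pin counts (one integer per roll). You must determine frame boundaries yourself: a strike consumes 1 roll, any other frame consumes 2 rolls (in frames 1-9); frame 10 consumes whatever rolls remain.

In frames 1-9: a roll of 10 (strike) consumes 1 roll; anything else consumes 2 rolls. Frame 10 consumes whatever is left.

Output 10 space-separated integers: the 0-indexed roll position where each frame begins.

Frame 1 starts at roll index 0: rolls=2,8 (sum=10), consumes 2 rolls
Frame 2 starts at roll index 2: rolls=8,2 (sum=10), consumes 2 rolls
Frame 3 starts at roll index 4: roll=10 (strike), consumes 1 roll
Frame 4 starts at roll index 5: roll=10 (strike), consumes 1 roll
Frame 5 starts at roll index 6: roll=10 (strike), consumes 1 roll
Frame 6 starts at roll index 7: rolls=1,9 (sum=10), consumes 2 rolls
Frame 7 starts at roll index 9: rolls=9,0 (sum=9), consumes 2 rolls
Frame 8 starts at roll index 11: rolls=3,7 (sum=10), consumes 2 rolls
Frame 9 starts at roll index 13: rolls=0,5 (sum=5), consumes 2 rolls
Frame 10 starts at roll index 15: 3 remaining rolls

Answer: 0 2 4 5 6 7 9 11 13 15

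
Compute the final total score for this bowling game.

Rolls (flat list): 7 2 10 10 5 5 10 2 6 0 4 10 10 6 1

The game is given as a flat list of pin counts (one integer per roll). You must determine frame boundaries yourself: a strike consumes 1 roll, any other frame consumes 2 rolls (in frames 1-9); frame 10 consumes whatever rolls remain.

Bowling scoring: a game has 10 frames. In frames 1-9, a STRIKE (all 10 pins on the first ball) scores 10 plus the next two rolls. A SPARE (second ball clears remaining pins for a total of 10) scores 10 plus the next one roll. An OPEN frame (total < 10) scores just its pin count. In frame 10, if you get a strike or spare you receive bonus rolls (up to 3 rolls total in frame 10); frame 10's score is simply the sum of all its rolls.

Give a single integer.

Answer: 154

Derivation:
Frame 1: OPEN (7+2=9). Cumulative: 9
Frame 2: STRIKE. 10 + next two rolls (10+5) = 25. Cumulative: 34
Frame 3: STRIKE. 10 + next two rolls (5+5) = 20. Cumulative: 54
Frame 4: SPARE (5+5=10). 10 + next roll (10) = 20. Cumulative: 74
Frame 5: STRIKE. 10 + next two rolls (2+6) = 18. Cumulative: 92
Frame 6: OPEN (2+6=8). Cumulative: 100
Frame 7: OPEN (0+4=4). Cumulative: 104
Frame 8: STRIKE. 10 + next two rolls (10+6) = 26. Cumulative: 130
Frame 9: STRIKE. 10 + next two rolls (6+1) = 17. Cumulative: 147
Frame 10: OPEN. Sum of all frame-10 rolls (6+1) = 7. Cumulative: 154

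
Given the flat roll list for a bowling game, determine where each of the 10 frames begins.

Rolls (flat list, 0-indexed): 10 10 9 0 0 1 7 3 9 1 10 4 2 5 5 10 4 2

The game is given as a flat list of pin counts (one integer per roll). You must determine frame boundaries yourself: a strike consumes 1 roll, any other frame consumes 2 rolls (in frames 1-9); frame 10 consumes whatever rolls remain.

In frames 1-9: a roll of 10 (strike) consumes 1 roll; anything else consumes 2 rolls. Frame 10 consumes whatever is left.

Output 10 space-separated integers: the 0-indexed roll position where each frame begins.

Frame 1 starts at roll index 0: roll=10 (strike), consumes 1 roll
Frame 2 starts at roll index 1: roll=10 (strike), consumes 1 roll
Frame 3 starts at roll index 2: rolls=9,0 (sum=9), consumes 2 rolls
Frame 4 starts at roll index 4: rolls=0,1 (sum=1), consumes 2 rolls
Frame 5 starts at roll index 6: rolls=7,3 (sum=10), consumes 2 rolls
Frame 6 starts at roll index 8: rolls=9,1 (sum=10), consumes 2 rolls
Frame 7 starts at roll index 10: roll=10 (strike), consumes 1 roll
Frame 8 starts at roll index 11: rolls=4,2 (sum=6), consumes 2 rolls
Frame 9 starts at roll index 13: rolls=5,5 (sum=10), consumes 2 rolls
Frame 10 starts at roll index 15: 3 remaining rolls

Answer: 0 1 2 4 6 8 10 11 13 15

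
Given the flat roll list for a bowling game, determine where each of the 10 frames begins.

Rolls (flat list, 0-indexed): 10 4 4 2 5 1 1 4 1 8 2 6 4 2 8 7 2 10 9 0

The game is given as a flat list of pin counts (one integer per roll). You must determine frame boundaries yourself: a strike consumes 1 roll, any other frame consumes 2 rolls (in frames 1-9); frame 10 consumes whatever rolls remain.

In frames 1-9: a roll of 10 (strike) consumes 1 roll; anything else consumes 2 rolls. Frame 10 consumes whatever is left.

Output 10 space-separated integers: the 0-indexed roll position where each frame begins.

Answer: 0 1 3 5 7 9 11 13 15 17

Derivation:
Frame 1 starts at roll index 0: roll=10 (strike), consumes 1 roll
Frame 2 starts at roll index 1: rolls=4,4 (sum=8), consumes 2 rolls
Frame 3 starts at roll index 3: rolls=2,5 (sum=7), consumes 2 rolls
Frame 4 starts at roll index 5: rolls=1,1 (sum=2), consumes 2 rolls
Frame 5 starts at roll index 7: rolls=4,1 (sum=5), consumes 2 rolls
Frame 6 starts at roll index 9: rolls=8,2 (sum=10), consumes 2 rolls
Frame 7 starts at roll index 11: rolls=6,4 (sum=10), consumes 2 rolls
Frame 8 starts at roll index 13: rolls=2,8 (sum=10), consumes 2 rolls
Frame 9 starts at roll index 15: rolls=7,2 (sum=9), consumes 2 rolls
Frame 10 starts at roll index 17: 3 remaining rolls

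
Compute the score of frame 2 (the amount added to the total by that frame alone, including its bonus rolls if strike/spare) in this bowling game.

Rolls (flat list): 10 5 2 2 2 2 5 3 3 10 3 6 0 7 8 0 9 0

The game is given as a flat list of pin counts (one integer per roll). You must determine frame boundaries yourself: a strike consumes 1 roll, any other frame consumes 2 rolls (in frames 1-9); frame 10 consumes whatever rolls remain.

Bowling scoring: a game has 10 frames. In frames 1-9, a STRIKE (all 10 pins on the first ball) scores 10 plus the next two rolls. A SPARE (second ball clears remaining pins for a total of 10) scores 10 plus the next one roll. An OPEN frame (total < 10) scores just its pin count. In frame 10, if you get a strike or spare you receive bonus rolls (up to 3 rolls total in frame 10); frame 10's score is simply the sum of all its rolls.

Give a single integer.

Frame 1: STRIKE. 10 + next two rolls (5+2) = 17. Cumulative: 17
Frame 2: OPEN (5+2=7). Cumulative: 24
Frame 3: OPEN (2+2=4). Cumulative: 28
Frame 4: OPEN (2+5=7). Cumulative: 35

Answer: 7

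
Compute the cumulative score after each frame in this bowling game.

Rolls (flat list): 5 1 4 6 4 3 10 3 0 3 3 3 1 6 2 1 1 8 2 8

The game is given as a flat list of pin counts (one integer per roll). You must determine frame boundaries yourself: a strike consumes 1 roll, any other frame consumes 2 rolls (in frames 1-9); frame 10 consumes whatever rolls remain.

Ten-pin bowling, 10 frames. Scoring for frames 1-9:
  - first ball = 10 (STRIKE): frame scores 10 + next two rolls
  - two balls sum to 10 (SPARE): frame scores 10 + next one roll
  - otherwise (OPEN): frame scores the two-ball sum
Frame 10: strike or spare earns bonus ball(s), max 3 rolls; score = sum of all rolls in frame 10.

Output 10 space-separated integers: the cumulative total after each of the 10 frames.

Frame 1: OPEN (5+1=6). Cumulative: 6
Frame 2: SPARE (4+6=10). 10 + next roll (4) = 14. Cumulative: 20
Frame 3: OPEN (4+3=7). Cumulative: 27
Frame 4: STRIKE. 10 + next two rolls (3+0) = 13. Cumulative: 40
Frame 5: OPEN (3+0=3). Cumulative: 43
Frame 6: OPEN (3+3=6). Cumulative: 49
Frame 7: OPEN (3+1=4). Cumulative: 53
Frame 8: OPEN (6+2=8). Cumulative: 61
Frame 9: OPEN (1+1=2). Cumulative: 63
Frame 10: SPARE. Sum of all frame-10 rolls (8+2+8) = 18. Cumulative: 81

Answer: 6 20 27 40 43 49 53 61 63 81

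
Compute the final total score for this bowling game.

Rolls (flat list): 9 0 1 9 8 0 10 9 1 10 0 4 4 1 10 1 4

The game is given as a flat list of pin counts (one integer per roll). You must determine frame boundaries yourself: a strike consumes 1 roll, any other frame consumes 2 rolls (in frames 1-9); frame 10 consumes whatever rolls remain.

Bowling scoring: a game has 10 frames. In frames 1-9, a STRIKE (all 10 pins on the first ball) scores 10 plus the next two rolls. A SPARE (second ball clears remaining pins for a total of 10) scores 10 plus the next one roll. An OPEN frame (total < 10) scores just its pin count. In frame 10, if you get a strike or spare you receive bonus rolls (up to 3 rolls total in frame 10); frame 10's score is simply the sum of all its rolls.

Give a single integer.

Frame 1: OPEN (9+0=9). Cumulative: 9
Frame 2: SPARE (1+9=10). 10 + next roll (8) = 18. Cumulative: 27
Frame 3: OPEN (8+0=8). Cumulative: 35
Frame 4: STRIKE. 10 + next two rolls (9+1) = 20. Cumulative: 55
Frame 5: SPARE (9+1=10). 10 + next roll (10) = 20. Cumulative: 75
Frame 6: STRIKE. 10 + next two rolls (0+4) = 14. Cumulative: 89
Frame 7: OPEN (0+4=4). Cumulative: 93
Frame 8: OPEN (4+1=5). Cumulative: 98
Frame 9: STRIKE. 10 + next two rolls (1+4) = 15. Cumulative: 113
Frame 10: OPEN. Sum of all frame-10 rolls (1+4) = 5. Cumulative: 118

Answer: 118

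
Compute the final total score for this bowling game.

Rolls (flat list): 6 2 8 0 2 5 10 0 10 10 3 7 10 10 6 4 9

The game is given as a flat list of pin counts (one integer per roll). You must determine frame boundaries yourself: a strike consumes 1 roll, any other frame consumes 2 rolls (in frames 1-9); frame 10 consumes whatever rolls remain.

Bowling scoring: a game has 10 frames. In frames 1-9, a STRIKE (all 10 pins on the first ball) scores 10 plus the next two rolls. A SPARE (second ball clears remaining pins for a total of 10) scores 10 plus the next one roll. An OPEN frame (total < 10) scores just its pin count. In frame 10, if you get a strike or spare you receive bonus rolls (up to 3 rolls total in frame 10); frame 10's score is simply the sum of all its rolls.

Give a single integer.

Frame 1: OPEN (6+2=8). Cumulative: 8
Frame 2: OPEN (8+0=8). Cumulative: 16
Frame 3: OPEN (2+5=7). Cumulative: 23
Frame 4: STRIKE. 10 + next two rolls (0+10) = 20. Cumulative: 43
Frame 5: SPARE (0+10=10). 10 + next roll (10) = 20. Cumulative: 63
Frame 6: STRIKE. 10 + next two rolls (3+7) = 20. Cumulative: 83
Frame 7: SPARE (3+7=10). 10 + next roll (10) = 20. Cumulative: 103
Frame 8: STRIKE. 10 + next two rolls (10+6) = 26. Cumulative: 129
Frame 9: STRIKE. 10 + next two rolls (6+4) = 20. Cumulative: 149
Frame 10: SPARE. Sum of all frame-10 rolls (6+4+9) = 19. Cumulative: 168

Answer: 168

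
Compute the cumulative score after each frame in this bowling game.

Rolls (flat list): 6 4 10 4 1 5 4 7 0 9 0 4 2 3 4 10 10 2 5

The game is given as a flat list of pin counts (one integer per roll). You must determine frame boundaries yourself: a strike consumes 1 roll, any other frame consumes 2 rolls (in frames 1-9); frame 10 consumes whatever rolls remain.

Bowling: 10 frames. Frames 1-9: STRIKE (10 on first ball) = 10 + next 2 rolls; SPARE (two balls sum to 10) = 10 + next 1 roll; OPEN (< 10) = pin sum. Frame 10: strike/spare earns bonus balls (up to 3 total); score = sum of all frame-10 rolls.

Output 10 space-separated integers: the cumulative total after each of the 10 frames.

Frame 1: SPARE (6+4=10). 10 + next roll (10) = 20. Cumulative: 20
Frame 2: STRIKE. 10 + next two rolls (4+1) = 15. Cumulative: 35
Frame 3: OPEN (4+1=5). Cumulative: 40
Frame 4: OPEN (5+4=9). Cumulative: 49
Frame 5: OPEN (7+0=7). Cumulative: 56
Frame 6: OPEN (9+0=9). Cumulative: 65
Frame 7: OPEN (4+2=6). Cumulative: 71
Frame 8: OPEN (3+4=7). Cumulative: 78
Frame 9: STRIKE. 10 + next two rolls (10+2) = 22. Cumulative: 100
Frame 10: STRIKE. Sum of all frame-10 rolls (10+2+5) = 17. Cumulative: 117

Answer: 20 35 40 49 56 65 71 78 100 117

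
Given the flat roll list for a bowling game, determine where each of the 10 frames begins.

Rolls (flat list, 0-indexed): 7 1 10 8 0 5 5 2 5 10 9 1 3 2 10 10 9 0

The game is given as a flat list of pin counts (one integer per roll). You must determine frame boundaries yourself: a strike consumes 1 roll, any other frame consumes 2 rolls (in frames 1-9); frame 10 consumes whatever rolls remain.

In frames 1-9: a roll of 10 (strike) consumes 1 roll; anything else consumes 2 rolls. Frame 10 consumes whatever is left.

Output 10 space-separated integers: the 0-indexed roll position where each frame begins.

Frame 1 starts at roll index 0: rolls=7,1 (sum=8), consumes 2 rolls
Frame 2 starts at roll index 2: roll=10 (strike), consumes 1 roll
Frame 3 starts at roll index 3: rolls=8,0 (sum=8), consumes 2 rolls
Frame 4 starts at roll index 5: rolls=5,5 (sum=10), consumes 2 rolls
Frame 5 starts at roll index 7: rolls=2,5 (sum=7), consumes 2 rolls
Frame 6 starts at roll index 9: roll=10 (strike), consumes 1 roll
Frame 7 starts at roll index 10: rolls=9,1 (sum=10), consumes 2 rolls
Frame 8 starts at roll index 12: rolls=3,2 (sum=5), consumes 2 rolls
Frame 9 starts at roll index 14: roll=10 (strike), consumes 1 roll
Frame 10 starts at roll index 15: 3 remaining rolls

Answer: 0 2 3 5 7 9 10 12 14 15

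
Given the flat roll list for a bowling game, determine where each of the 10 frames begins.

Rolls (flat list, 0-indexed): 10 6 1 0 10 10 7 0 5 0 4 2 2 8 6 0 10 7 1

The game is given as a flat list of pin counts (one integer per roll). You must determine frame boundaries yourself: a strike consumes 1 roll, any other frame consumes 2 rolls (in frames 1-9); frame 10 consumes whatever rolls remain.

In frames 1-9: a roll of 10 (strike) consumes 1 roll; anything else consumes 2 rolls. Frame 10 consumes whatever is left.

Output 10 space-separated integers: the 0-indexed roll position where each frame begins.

Answer: 0 1 3 5 6 8 10 12 14 16

Derivation:
Frame 1 starts at roll index 0: roll=10 (strike), consumes 1 roll
Frame 2 starts at roll index 1: rolls=6,1 (sum=7), consumes 2 rolls
Frame 3 starts at roll index 3: rolls=0,10 (sum=10), consumes 2 rolls
Frame 4 starts at roll index 5: roll=10 (strike), consumes 1 roll
Frame 5 starts at roll index 6: rolls=7,0 (sum=7), consumes 2 rolls
Frame 6 starts at roll index 8: rolls=5,0 (sum=5), consumes 2 rolls
Frame 7 starts at roll index 10: rolls=4,2 (sum=6), consumes 2 rolls
Frame 8 starts at roll index 12: rolls=2,8 (sum=10), consumes 2 rolls
Frame 9 starts at roll index 14: rolls=6,0 (sum=6), consumes 2 rolls
Frame 10 starts at roll index 16: 3 remaining rolls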